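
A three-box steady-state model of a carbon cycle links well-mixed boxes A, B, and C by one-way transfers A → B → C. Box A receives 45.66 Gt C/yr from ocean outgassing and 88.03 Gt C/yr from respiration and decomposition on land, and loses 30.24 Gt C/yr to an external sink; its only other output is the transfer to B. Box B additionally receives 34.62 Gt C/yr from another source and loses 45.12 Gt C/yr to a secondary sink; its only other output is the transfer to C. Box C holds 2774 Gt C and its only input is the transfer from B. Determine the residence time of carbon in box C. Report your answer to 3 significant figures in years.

Box A: F(A→B) = (45.66 + 88.03) − 30.24 = 103.45 Gt C/yr.
Box B: F(B→C) = (103.45 + 34.62) − 45.12 = 92.950 Gt C/yr.
Box C throughput = its input = 92.950 Gt C/yr; τ = 2774 / 92.950 = 29.84 yr.

29.8 yr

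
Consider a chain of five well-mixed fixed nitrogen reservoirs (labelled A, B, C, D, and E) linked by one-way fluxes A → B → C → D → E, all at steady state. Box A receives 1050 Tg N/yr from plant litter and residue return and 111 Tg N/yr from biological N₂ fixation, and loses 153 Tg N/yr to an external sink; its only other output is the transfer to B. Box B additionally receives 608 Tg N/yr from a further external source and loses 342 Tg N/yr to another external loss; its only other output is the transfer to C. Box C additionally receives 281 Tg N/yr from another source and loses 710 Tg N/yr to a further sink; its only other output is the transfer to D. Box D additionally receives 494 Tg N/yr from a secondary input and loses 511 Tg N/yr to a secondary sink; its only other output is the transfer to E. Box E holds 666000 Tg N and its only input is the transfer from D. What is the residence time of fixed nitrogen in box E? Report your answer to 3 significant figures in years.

Box A: F(A→B) = (1050 + 111) − 153 = 1008.0 Tg N/yr.
Box B: F(B→C) = (1008.0 + 608) − 342 = 1274.0 Tg N/yr.
Box C: F(C→D) = (1274.0 + 281) − 710 = 845.00 Tg N/yr.
Box D: F(D→E) = (845.00 + 494) − 511 = 828.00 Tg N/yr.
Box E throughput = its input = 828.00 Tg N/yr; τ = 666000 / 828.00 = 804.3 yr.

804 yr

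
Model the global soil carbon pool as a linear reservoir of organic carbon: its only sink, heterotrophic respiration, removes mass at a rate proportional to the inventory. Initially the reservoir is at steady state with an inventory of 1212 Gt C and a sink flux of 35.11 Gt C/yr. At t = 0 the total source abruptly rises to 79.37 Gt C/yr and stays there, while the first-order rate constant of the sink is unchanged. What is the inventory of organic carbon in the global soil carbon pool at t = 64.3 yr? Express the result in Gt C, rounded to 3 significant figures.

2500 Gt C

The sink rate constant is k = F₀/M₀ = 35.11/1212 = 0.02897 yr⁻¹.
Solving dM/dt = F₁ − kM with M(0) = M₀ gives M(t) = F₁/k + (M₀ − F₁/k)·e^(−kt).
F₁/k = 79.37/0.02897 = 2739.9 Gt C; kt = 0.02897 × 64.3 = 1.863, e^(−kt) = 0.1553.
M(64.3) = 2739.9 + (1212 − 2739.9) × 0.1553 = 2739.9 − 237.2 = 2502.7 Gt C.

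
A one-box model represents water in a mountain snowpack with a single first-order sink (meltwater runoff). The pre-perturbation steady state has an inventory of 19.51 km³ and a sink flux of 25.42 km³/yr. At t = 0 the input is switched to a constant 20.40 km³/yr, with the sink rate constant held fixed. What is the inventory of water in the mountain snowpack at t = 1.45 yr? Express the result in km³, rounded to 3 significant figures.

τ = M₀/F₀ = 19.51/25.42 = 0.7675 yr; rate constant k = 1/τ.
New steady state M_∞ = F₁/k = F₁·τ = 20.40 × 0.7675 = 15.657 km³.
M(t) = M_∞ + (M₀ − M_∞)·e^(−t/τ); t/τ = 1.45/0.7675 = 1.889, so e^(−t/τ) = 0.1512.
M(t) = 15.657 + 3.853 × 0.1512 = 16.240 km³.

16.2 km³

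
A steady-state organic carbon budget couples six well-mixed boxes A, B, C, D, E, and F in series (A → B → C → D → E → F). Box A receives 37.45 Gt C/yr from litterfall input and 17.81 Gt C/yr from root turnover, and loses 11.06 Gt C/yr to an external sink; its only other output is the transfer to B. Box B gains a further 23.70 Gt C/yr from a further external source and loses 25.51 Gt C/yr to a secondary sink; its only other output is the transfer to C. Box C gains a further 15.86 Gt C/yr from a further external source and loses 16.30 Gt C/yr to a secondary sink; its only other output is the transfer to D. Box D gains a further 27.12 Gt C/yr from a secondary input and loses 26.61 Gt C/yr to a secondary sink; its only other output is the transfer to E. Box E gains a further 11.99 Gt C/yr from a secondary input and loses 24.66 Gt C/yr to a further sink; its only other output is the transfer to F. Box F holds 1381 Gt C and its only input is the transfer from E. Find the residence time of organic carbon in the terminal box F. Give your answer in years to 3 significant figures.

Box A: F(A→B) = (37.45 + 17.81) − 11.06 = 44.200 Gt C/yr.
Box B: F(B→C) = (44.200 + 23.70) − 25.51 = 42.390 Gt C/yr.
Box C: F(C→D) = (42.390 + 15.86) − 16.30 = 41.950 Gt C/yr.
Box D: F(D→E) = (41.950 + 27.12) − 26.61 = 42.460 Gt C/yr.
Box E: F(E→F) = (42.460 + 11.99) − 24.66 = 29.790 Gt C/yr.
Box F throughput = its input = 29.790 Gt C/yr; τ = 1381 / 29.790 = 46.36 yr.

46.4 yr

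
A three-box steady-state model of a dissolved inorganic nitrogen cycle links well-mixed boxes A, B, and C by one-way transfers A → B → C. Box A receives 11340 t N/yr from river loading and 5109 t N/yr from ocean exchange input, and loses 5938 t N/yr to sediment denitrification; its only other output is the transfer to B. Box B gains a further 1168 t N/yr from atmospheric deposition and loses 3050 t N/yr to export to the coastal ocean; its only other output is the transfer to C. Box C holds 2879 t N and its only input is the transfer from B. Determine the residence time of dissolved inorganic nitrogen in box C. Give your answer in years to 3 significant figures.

0.334 yr

Box A: F(A→B) = (11340 + 5109) − 5938 = 10511 t N/yr.
Box B: F(B→C) = (10511 + 1168) − 3050 = 8629.0 t N/yr.
Box C throughput = its input = 8629.0 t N/yr; τ = 2879 / 8629.0 = 0.3336 yr.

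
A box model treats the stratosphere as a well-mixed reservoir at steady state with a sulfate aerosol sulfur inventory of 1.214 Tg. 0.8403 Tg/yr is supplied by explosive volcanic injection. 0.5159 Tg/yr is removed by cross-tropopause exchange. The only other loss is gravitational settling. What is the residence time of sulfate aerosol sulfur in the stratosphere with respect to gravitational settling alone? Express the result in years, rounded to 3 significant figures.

3.74 yr

At steady state ΣF_in = ΣF_out.
ΣF_in = 0.84030 Tg/yr.
Gravitational settling flux = ΣF_in − (0.5159) = 0.84030 − 0.5159 = 0.3244 Tg/yr.
τ = M / F = 1.214 / 0.3244 = 3.742 yr.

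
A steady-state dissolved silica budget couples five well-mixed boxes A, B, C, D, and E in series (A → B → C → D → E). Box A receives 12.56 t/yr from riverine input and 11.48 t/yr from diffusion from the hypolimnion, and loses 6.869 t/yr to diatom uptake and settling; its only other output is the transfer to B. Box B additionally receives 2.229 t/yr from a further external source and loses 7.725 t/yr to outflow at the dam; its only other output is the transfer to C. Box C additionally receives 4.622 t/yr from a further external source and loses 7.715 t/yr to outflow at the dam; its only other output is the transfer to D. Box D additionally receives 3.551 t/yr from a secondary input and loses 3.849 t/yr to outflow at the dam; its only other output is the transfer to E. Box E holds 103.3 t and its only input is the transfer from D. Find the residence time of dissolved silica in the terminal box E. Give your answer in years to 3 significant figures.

12.5 yr

Box A: F(A→B) = (12.56 + 11.48) − 6.869 = 17.171 t/yr.
Box B: F(B→C) = (17.171 + 2.229) − 7.725 = 11.675 t/yr.
Box C: F(C→D) = (11.675 + 4.622) − 7.715 = 8.5820 t/yr.
Box D: F(D→E) = (8.5820 + 3.551) − 3.849 = 8.2840 t/yr.
Box E throughput = its input = 8.2840 t/yr; τ = 103.3 / 8.2840 = 12.47 yr.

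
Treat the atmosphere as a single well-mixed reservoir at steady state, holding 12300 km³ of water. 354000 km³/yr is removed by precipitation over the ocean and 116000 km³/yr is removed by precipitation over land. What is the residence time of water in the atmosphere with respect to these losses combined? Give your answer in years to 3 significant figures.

0.0262 yr

Total removal = 354000 + 116000 = 470000 km³/yr.
τ = M / ΣF_out = 12300 / 470000 = 0.02617 yr.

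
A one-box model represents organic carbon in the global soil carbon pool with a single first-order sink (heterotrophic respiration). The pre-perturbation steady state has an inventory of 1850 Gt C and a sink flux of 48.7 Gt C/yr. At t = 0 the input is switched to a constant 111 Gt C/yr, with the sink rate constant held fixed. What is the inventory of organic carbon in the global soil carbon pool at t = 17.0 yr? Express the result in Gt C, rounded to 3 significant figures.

2700 Gt C

The sink rate constant is k = F₀/M₀ = 48.7/1850 = 0.02632 yr⁻¹.
Solving dM/dt = F₁ − kM with M(0) = M₀ gives M(t) = F₁/k + (M₀ − F₁/k)·e^(−kt).
F₁/k = 111/0.02632 = 4216.6 Gt C; kt = 0.02632 × 17.0 = 0.4475, e^(−kt) = 0.6392.
M(17.0) = 4216.6 + (1850 − 4216.6) × 0.6392 = 4216.6 − 1513 = 2703.8 Gt C.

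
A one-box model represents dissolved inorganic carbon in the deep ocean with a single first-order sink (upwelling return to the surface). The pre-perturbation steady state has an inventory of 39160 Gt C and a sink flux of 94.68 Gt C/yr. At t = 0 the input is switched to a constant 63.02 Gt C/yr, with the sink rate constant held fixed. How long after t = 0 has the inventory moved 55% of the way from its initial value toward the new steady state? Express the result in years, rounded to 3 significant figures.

τ = M₀/F₀ = 39160/94.68 = 413.6 yr.
The remaining gap fraction is e^(−t/τ); 55% covered ⇒ e^(−t/τ) = 0.450.
t = −τ ln(0.450) = 413.6 × 0.7985 = 330.3 yr.

330 yr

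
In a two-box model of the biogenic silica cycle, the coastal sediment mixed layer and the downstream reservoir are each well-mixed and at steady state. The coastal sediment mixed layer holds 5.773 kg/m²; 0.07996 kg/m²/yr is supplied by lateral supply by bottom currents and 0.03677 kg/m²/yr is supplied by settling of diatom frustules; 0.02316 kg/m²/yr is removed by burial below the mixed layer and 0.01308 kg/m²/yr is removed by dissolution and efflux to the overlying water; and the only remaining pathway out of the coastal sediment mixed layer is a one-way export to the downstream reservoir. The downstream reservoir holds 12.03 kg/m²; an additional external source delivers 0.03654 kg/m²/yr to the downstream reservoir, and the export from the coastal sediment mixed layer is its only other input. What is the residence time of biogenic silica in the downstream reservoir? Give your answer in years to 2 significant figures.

100 yr

Balance the coastal sediment mixed layer: ΣF_in = 0.07996 + 0.03677 = 0.11673 kg/m²/yr.
Export to the downstream reservoir = ΣF_in − (0.02316 + 0.01308) = 0.080490 kg/m²/yr.
Total input to the downstream reservoir = 0.080490 + 0.03654 = 0.11703 kg/m²/yr; at steady state this equals its total output.
τ = M / F = 12.03 / 0.11703 = 102.8 yr.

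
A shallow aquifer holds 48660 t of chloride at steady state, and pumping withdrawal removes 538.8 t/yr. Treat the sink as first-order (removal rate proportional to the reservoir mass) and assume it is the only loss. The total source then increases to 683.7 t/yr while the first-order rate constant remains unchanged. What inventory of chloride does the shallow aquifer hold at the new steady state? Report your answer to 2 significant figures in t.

62000 t

Rate constant k = F/M = 538.8 / 48660 = 0.01107 yr⁻¹.
At the new steady state, source = k·M_new ⇒ M_new = 683.7 / 0.01107 = 61750 t.
(Equivalently M_new = M × F_new/F_old = 48660 × 683.7/538.8.)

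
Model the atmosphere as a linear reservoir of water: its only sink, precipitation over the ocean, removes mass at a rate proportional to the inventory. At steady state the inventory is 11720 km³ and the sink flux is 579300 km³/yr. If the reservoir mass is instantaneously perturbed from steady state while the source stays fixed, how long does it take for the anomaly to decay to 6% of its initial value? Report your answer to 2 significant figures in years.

0.057 yr

For a linear reservoir the anomaly decays as exp(−t/τ) with τ = M/F = 11720/579300 = 0.02023 yr.
exp(−t/τ) = 0.06 ⇒ t = −τ ln(0.06) = 0.02023 × 2.813 = 0.05692 yr.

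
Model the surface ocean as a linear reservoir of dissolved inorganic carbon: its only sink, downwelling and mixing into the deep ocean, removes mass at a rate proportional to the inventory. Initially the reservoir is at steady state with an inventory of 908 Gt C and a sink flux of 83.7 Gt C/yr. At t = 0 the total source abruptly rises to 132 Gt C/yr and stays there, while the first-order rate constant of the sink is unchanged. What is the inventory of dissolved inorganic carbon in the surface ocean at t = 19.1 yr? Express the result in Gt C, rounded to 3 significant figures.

The sink rate constant is k = F₀/M₀ = 83.7/908 = 0.09218 yr⁻¹.
Solving dM/dt = F₁ − kM with M(0) = M₀ gives M(t) = F₁/k + (M₀ − F₁/k)·e^(−kt).
F₁/k = 132/0.09218 = 1432.0 Gt C; kt = 0.09218 × 19.1 = 1.761, e^(−kt) = 0.1719.
M(19.1) = 1432.0 + (908 − 1432.0) × 0.1719 = 1432.0 − 90.09 = 1341.9 Gt C.

1340 Gt C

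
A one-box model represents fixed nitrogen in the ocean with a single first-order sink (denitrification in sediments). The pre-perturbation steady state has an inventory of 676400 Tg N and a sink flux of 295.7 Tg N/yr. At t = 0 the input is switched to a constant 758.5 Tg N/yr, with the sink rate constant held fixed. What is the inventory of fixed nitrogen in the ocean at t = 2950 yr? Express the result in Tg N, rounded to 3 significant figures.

1.44×10^6 Tg N

The sink rate constant is k = F₀/M₀ = 295.7/676400 = 0.0004372 yr⁻¹.
Solving dM/dt = F₁ − kM with M(0) = M₀ gives M(t) = F₁/k + (M₀ − F₁/k)·e^(−kt).
F₁/k = 758.5/0.0004372 = 1.7350×10^6 Tg N; kt = 0.0004372 × 2950 = 1.290, e^(−kt) = 0.2754.
M(2950) = 1.7350×10^6 + (676400 − 1.7350×10^6) × 0.2754 = 1.7350×10^6 − 291500 = 1.4435×10^6 Tg N.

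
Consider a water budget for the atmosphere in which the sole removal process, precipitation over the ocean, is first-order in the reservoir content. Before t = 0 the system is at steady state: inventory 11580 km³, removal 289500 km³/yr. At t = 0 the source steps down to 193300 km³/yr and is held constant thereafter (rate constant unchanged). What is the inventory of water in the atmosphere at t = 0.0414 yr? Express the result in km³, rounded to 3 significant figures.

9100 km³

τ = M₀/F₀ = 11580/289500 = 0.04000 yr; rate constant k = 1/τ.
New steady state M_∞ = F₁/k = F₁·τ = 193300 × 0.04000 = 7732.0 km³.
M(t) = M_∞ + (M₀ − M_∞)·e^(−t/τ); t/τ = 0.0414/0.04000 = 1.035, so e^(−t/τ) = 0.3552.
M(t) = 7732.0 + 3848 × 0.3552 = 9098.9 km³.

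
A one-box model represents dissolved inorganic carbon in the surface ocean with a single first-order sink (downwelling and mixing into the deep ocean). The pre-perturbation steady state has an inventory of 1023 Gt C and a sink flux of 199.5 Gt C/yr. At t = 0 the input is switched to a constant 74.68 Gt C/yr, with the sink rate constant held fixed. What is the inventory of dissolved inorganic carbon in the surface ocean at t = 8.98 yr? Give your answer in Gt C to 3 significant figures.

494 Gt C

The sink rate constant is k = F₀/M₀ = 199.5/1023 = 0.1950 yr⁻¹.
Solving dM/dt = F₁ − kM with M(0) = M₀ gives M(t) = F₁/k + (M₀ − F₁/k)·e^(−kt).
F₁/k = 74.68/0.1950 = 382.95 Gt C; kt = 0.1950 × 8.98 = 1.751, e^(−kt) = 0.1736.
M(8.98) = 382.95 + (1023 − 382.95) × 0.1736 = 382.95 + 111.1 = 494.03 Gt C.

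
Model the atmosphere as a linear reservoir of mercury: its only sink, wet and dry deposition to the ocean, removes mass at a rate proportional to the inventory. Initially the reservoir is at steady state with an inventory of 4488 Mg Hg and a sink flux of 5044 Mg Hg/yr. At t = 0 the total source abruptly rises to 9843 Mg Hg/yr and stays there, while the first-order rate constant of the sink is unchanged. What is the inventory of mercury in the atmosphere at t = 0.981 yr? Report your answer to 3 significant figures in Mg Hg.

Residence time τ = M₀/F₀ = 0.8898 yr. The eventual steady state is M_∞ = M₀·(F₁/F₀) = 4488 × 9843/5044 = 8758.0 Mg Hg.
The anomaly ΔM(t) = M(t) − M_∞ decays as ΔM₀·e^(−t/τ) with ΔM₀ = 4488 − 8758.0 = −4270 Mg Hg.
At t = 0.981 yr, e^(−t/τ) = e^(−1.103) = 0.3320, so ΔM = −1418 Mg Hg and M = 8758.0 − 1418 = 7340.2 Mg Hg.

7340 Mg Hg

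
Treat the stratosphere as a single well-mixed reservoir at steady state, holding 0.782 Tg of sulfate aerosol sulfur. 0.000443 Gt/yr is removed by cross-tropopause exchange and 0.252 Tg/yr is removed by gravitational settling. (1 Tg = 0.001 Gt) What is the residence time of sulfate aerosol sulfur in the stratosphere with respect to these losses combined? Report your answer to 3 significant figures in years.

Convert the cross-tropopause exchange flux: 0.000443 Gt/yr = 0.4430 Tg/yr.
Total removal = 0.4430 + 0.2520 = 0.69500 Tg/yr.
τ = M / ΣF_out = 0.782 / 0.69500 = 1.125 yr.

1.13 yr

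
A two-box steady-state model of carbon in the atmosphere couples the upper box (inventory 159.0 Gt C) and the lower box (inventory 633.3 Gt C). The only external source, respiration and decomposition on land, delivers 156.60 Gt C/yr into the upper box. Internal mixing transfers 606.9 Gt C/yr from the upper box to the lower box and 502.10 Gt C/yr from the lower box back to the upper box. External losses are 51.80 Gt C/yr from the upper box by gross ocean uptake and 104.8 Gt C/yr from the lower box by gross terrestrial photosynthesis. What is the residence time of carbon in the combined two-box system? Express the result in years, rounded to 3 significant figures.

Residence time in the combined system uses the total inventory and the total *external* removal — internal exchanges between the two boxes cancel.
M_total = 159.0 + 633.3 = 792.30 Gt C.
ΣF_external_out = 51.80 + 104.8 = 156.60 Gt C/yr.
τ = M_total / ΣF_ext = 792.30 / 156.60 = 5.059 yr.

5.06 yr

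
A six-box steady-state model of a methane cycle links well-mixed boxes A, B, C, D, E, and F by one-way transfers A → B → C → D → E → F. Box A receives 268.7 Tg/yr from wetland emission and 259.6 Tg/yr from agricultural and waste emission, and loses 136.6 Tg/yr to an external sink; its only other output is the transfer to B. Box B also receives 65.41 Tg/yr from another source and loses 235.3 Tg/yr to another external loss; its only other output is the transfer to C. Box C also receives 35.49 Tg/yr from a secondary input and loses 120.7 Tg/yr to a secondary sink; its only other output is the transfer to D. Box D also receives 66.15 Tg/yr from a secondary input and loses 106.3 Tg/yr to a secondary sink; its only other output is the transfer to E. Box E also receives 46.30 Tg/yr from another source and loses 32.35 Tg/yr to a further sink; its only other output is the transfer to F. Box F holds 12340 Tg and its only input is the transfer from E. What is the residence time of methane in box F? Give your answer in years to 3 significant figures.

Box A: F(A→B) = (268.7 + 259.6) − 136.6 = 391.70 Tg/yr.
Box B: F(B→C) = (391.70 + 65.41) − 235.3 = 221.81 Tg/yr.
Box C: F(C→D) = (221.81 + 35.49) − 120.7 = 136.60 Tg/yr.
Box D: F(D→E) = (136.60 + 66.15) − 106.3 = 96.450 Tg/yr.
Box E: F(E→F) = (96.450 + 46.30) − 32.35 = 110.40 Tg/yr.
Box F throughput = its input = 110.40 Tg/yr; τ = 12340 / 110.40 = 111.8 yr.

112 yr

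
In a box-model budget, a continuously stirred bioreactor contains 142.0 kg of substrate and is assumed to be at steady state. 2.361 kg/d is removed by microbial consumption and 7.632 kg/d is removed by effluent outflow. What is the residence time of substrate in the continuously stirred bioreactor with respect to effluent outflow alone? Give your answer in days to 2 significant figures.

Residence time with respect to a single sink: τ = M / F_sink.
τ = 142.0 / 7.632 = 18.61 d.

19 d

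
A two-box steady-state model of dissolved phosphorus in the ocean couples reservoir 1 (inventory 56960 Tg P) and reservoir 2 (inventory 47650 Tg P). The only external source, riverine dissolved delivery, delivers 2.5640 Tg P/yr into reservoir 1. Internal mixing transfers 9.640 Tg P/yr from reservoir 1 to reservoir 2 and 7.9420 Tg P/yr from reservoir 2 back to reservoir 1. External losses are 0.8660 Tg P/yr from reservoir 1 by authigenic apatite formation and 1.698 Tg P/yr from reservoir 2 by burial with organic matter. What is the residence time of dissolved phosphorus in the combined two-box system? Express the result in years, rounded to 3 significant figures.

40800 yr

Treat the two boxes together as one reservoir: the mixing fluxes between them are internal recycling, so τ = ΣM / Σ(external losses).
M_total = 56960 + 47650 = 104610 Tg P.
ΣF_external_out = 0.8660 + 1.698 = 2.5640 Tg P/yr.
τ = M_total / ΣF_ext = 104610 / 2.5640 = 40800 yr.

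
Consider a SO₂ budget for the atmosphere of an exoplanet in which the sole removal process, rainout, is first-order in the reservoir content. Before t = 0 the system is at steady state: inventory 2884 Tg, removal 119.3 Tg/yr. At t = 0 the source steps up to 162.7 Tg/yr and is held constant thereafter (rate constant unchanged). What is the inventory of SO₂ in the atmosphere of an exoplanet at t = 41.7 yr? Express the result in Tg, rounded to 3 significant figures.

Residence time τ = M₀/F₀ = 24.17 yr. The eventual steady state is M_∞ = M₀·(F₁/F₀) = 2884 × 162.7/119.3 = 3933.2 Tg.
The anomaly ΔM(t) = M(t) − M_∞ decays as ΔM₀·e^(−t/τ) with ΔM₀ = 2884 − 3933.2 = −1049 Tg.
At t = 41.7 yr, e^(−t/τ) = e^(−1.725) = 0.1782, so ΔM = −186.9 Tg and M = 3933.2 − 186.9 = 3746.2 Tg.

3750 Tg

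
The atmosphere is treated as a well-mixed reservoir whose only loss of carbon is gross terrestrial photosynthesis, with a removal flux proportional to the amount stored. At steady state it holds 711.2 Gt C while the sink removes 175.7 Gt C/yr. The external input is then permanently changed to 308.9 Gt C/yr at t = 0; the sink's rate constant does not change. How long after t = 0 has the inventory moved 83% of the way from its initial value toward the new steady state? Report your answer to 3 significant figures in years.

7.17 yr

τ = M₀/F₀ = 711.2/175.7 = 4.048 yr.
The remaining gap fraction is e^(−t/τ); 83% covered ⇒ e^(−t/τ) = 0.170.
t = −τ ln(0.170) = 4.048 × 1.772 = 7.173 yr.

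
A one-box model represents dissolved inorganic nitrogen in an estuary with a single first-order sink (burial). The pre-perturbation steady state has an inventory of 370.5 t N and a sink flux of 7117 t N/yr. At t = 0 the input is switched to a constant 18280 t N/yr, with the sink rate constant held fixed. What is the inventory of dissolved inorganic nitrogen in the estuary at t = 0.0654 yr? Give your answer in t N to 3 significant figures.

786 t N

Residence time τ = M₀/F₀ = 0.05206 yr. The eventual steady state is M_∞ = M₀·(F₁/F₀) = 370.5 × 18280/7117 = 951.63 t N.
The anomaly ΔM(t) = M(t) − M_∞ decays as ΔM₀·e^(−t/τ) with ΔM₀ = 370.5 − 951.63 = −581.1 t N.
At t = 0.0654 yr, e^(−t/τ) = e^(−1.256) = 0.2847, so ΔM = −165.5 t N and M = 951.63 − 165.5 = 786.17 t N.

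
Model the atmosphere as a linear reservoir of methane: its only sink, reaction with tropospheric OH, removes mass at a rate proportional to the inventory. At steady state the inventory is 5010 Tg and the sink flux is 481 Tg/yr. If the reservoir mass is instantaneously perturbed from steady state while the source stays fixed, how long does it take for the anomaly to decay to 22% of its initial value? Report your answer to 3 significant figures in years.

For a linear reservoir the anomaly decays as exp(−t/τ) with τ = M/F = 5010/481 = 10.42 yr.
exp(−t/τ) = 0.22 ⇒ t = −τ ln(0.22) = 10.42 × 1.514 = 15.77 yr.

15.8 yr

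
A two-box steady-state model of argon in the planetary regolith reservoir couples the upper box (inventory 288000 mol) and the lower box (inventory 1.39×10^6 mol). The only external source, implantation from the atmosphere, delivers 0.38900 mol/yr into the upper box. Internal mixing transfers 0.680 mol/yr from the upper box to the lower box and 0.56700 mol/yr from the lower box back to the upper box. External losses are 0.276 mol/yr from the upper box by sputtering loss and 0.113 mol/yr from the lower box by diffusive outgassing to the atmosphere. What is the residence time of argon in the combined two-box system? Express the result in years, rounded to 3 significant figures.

Treat the two boxes together as one reservoir: the mixing fluxes between them are internal recycling, so τ = ΣM / Σ(external losses).
M_total = 288000 + 1.39×10^6 = 1.6780×10^6 mol.
ΣF_external_out = 0.276 + 0.113 = 0.38900 mol/yr.
τ = M_total / ΣF_ext = 1.6780×10^6 / 0.38900 = 4.314×10^6 yr.

4.31×10^6 yr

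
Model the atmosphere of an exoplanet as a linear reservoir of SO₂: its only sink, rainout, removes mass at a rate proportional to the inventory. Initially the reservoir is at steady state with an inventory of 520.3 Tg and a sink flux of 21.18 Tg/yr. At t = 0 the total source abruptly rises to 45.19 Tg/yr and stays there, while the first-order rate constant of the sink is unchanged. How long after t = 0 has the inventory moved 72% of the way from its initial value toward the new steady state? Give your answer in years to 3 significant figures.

31.3 yr

τ = M₀/F₀ = 520.3/21.18 = 24.57 yr.
The remaining gap fraction is e^(−t/τ); 72% covered ⇒ e^(−t/τ) = 0.280.
t = −τ ln(0.280) = 24.57 × 1.273 = 31.27 yr.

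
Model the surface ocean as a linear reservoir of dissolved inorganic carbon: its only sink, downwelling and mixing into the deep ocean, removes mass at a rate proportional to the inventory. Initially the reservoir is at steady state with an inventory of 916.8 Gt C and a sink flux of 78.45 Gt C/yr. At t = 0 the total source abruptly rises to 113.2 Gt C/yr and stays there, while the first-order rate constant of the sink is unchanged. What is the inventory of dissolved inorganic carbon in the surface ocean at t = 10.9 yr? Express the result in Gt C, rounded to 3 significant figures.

1160 Gt C

Residence time τ = M₀/F₀ = 11.69 yr. The eventual steady state is M_∞ = M₀·(F₁/F₀) = 916.8 × 113.2/78.45 = 1322.9 Gt C.
The anomaly ΔM(t) = M(t) − M_∞ decays as ΔM₀·e^(−t/τ) with ΔM₀ = 916.8 − 1322.9 = −406.1 Gt C.
At t = 10.9 yr, e^(−t/τ) = e^(−0.9327) = 0.3935, so ΔM = −159.8 Gt C and M = 1322.9 − 159.8 = 1163.1 Gt C.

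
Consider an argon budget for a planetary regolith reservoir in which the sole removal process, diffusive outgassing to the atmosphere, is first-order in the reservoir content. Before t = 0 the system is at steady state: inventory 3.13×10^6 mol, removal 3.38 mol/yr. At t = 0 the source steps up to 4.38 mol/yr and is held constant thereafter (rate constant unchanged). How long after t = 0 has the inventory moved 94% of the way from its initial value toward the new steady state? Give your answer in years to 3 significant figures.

τ = M₀/F₀ = 3.13×10^6/3.38 = 926000 yr.
The remaining gap fraction is e^(−t/τ); 94% covered ⇒ e^(−t/τ) = 0.0600.
t = −τ ln(0.0600) = 926000 × 2.813 = 2.605×10^6 yr.

2.61×10^6 yr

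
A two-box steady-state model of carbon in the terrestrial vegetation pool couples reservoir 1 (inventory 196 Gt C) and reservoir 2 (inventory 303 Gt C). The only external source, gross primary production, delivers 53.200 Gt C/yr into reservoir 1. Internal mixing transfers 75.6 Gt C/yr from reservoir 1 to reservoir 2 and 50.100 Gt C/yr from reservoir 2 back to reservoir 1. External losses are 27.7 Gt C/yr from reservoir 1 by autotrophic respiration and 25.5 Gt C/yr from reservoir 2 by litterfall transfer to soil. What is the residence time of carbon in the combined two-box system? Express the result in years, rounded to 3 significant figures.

9.38 yr

For the system as a whole, the A↔B exchange is internal and contributes nothing to the throughput; only the external sinks remove mass.
M_total = 196 + 303 = 499.00 Gt C.
ΣF_external_out = 27.7 + 25.5 = 53.200 Gt C/yr.
τ = M_total / ΣF_ext = 499.00 / 53.200 = 9.380 yr.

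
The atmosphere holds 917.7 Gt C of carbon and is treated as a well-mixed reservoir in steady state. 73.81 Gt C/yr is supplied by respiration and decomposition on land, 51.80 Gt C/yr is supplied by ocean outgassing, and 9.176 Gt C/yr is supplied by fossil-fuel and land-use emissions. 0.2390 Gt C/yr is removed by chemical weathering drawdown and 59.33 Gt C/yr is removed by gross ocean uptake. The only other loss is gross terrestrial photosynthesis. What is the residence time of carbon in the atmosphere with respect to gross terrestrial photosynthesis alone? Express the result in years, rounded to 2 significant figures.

12 yr

At steady state ΣF_in = ΣF_out.
ΣF_in = 73.81 + 51.80 + 9.176 = 134.79 Gt C/yr.
Gross terrestrial photosynthesis flux = ΣF_in − (0.2390 + 59.33) = 134.79 − 59.57 = 75.22 Gt C/yr.
τ = M / F = 917.7 / 75.22 = 12.20 yr.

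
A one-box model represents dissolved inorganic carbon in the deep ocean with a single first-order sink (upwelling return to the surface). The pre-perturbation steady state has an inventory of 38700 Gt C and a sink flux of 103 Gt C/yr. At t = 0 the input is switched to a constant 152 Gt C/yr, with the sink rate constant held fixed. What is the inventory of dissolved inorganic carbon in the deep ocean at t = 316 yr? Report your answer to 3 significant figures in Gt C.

49200 Gt C

Residence time τ = M₀/F₀ = 375.7 yr. The eventual steady state is M_∞ = M₀·(F₁/F₀) = 38700 × 152/103 = 57111 Gt C.
The anomaly ΔM(t) = M(t) − M_∞ decays as ΔM₀·e^(−t/τ) with ΔM₀ = 38700 − 57111 = −18410 Gt C.
At t = 316 yr, e^(−t/τ) = e^(−0.8410) = 0.4313, so ΔM = −7940 Gt C and M = 57111 − 7940 = 49171 Gt C.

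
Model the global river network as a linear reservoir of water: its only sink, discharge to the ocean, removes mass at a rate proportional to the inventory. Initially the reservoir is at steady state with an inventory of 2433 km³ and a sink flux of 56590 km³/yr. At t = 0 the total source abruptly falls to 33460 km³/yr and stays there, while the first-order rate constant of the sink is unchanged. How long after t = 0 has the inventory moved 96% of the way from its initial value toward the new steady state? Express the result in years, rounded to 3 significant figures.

0.138 yr

τ = M₀/F₀ = 2433/56590 = 0.04299 yr.
The remaining gap fraction is e^(−t/τ); 96% covered ⇒ e^(−t/τ) = 0.0400.
t = −τ ln(0.0400) = 0.04299 × 3.219 = 0.1384 yr.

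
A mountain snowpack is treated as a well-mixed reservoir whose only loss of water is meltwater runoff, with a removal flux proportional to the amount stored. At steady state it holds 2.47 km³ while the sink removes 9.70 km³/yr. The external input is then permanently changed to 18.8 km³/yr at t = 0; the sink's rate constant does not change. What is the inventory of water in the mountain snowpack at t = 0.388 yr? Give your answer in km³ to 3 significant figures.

4.28 km³

Residence time τ = M₀/F₀ = 0.2546 yr. The eventual steady state is M_∞ = M₀·(F₁/F₀) = 2.47 × 18.8/9.70 = 4.7872 km³.
The anomaly ΔM(t) = M(t) − M_∞ decays as ΔM₀·e^(−t/τ) with ΔM₀ = 2.47 − 4.7872 = −2.317 km³.
At t = 0.388 yr, e^(−t/τ) = e^(−1.524) = 0.2179, so ΔM = −0.5049 km³ and M = 4.7872 − 0.5049 = 4.2823 km³.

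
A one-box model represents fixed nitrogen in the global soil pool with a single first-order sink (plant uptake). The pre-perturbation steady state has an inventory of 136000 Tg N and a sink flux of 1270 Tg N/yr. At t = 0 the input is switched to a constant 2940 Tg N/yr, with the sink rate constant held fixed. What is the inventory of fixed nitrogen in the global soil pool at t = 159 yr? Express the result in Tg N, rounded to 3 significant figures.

The sink rate constant is k = F₀/M₀ = 1270/136000 = 0.009338 yr⁻¹.
Solving dM/dt = F₁ − kM with M(0) = M₀ gives M(t) = F₁/k + (M₀ − F₁/k)·e^(−kt).
F₁/k = 2940/0.009338 = 314830 Tg N; kt = 0.009338 × 159 = 1.485, e^(−kt) = 0.2266.
M(159) = 314830 + (136000 − 314830) × 0.2266 = 314830 − 40520 = 274320 Tg N.

274000 Tg N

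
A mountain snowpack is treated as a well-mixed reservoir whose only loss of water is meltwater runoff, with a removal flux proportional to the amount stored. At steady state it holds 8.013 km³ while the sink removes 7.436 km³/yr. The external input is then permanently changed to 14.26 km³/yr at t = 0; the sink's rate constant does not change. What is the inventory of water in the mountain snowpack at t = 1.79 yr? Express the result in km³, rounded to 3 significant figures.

14.0 km³

The sink rate constant is k = F₀/M₀ = 7.436/8.013 = 0.9280 yr⁻¹.
Solving dM/dt = F₁ − kM with M(0) = M₀ gives M(t) = F₁/k + (M₀ − F₁/k)·e^(−kt).
F₁/k = 14.26/0.9280 = 15.367 km³; kt = 0.9280 × 1.79 = 1.661, e^(−kt) = 0.1899.
M(1.79) = 15.367 + (8.013 − 15.367) × 0.1899 = 15.367 − 1.397 = 13.970 km³.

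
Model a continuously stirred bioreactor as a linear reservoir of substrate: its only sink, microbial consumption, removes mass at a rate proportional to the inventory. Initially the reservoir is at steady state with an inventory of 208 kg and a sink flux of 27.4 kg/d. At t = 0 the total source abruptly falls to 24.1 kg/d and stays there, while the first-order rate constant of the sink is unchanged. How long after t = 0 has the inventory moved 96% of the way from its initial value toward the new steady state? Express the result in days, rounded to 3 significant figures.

24.4 d

τ = M₀/F₀ = 208/27.4 = 7.591 d.
The remaining gap fraction is e^(−t/τ); 96% covered ⇒ e^(−t/τ) = 0.0400.
t = −τ ln(0.0400) = 7.591 × 3.219 = 24.44 d.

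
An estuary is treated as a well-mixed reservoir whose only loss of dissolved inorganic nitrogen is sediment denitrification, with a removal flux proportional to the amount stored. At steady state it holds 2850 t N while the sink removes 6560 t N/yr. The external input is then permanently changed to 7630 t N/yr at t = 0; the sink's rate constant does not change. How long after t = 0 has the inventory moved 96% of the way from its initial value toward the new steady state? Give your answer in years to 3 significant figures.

1.40 yr

τ = M₀/F₀ = 2850/6560 = 0.4345 yr.
The remaining gap fraction is e^(−t/τ); 96% covered ⇒ e^(−t/τ) = 0.0400.
t = −τ ln(0.0400) = 0.4345 × 3.219 = 1.398 yr.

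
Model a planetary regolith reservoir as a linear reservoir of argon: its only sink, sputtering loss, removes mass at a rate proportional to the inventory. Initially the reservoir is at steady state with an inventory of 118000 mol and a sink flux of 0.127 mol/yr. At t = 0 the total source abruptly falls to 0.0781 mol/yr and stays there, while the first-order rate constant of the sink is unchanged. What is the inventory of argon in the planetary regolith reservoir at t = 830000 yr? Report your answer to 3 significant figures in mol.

91200 mol

The sink rate constant is k = F₀/M₀ = 0.127/118000 = 1.076×10^-6 yr⁻¹.
Solving dM/dt = F₁ − kM with M(0) = M₀ gives M(t) = F₁/k + (M₀ − F₁/k)·e^(−kt).
F₁/k = 0.0781/1.076×10^-6 = 72565 mol; kt = 1.076×10^-6 × 830000 = 0.8933, e^(−kt) = 0.4093.
M(830000) = 72565 + (118000 − 72565) × 0.4093 = 72565 + 18600 = 91162 mol.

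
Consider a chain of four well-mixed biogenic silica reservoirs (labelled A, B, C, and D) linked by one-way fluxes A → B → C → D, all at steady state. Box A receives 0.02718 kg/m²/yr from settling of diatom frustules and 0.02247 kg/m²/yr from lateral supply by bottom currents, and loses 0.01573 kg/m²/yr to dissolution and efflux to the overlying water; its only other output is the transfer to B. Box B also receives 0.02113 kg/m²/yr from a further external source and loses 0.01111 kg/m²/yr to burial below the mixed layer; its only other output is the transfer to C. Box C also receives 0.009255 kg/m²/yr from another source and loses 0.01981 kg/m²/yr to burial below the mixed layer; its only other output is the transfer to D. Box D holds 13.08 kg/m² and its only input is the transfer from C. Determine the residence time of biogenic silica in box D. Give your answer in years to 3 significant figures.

Box A: F(A→B) = (0.02718 + 0.02247) − 0.01573 = 0.033920 kg/m²/yr.
Box B: F(B→C) = (0.033920 + 0.02113) − 0.01111 = 0.043940 kg/m²/yr.
Box C: F(C→D) = (0.043940 + 0.009255) − 0.01981 = 0.033385 kg/m²/yr.
Box D throughput = its input = 0.033385 kg/m²/yr; τ = 13.08 / 0.033385 = 391.8 yr.

392 yr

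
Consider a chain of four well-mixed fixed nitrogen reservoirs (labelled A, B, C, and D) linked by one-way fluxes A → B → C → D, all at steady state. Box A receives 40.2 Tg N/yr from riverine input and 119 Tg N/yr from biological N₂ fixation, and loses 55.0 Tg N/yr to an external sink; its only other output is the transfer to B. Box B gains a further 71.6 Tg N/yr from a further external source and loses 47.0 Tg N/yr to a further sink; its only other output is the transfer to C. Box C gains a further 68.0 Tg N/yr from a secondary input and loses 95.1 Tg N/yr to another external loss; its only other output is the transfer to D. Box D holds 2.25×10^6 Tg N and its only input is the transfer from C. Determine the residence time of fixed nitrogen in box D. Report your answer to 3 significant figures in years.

Box A: F(A→B) = (40.2 + 119) − 55.0 = 104.20 Tg N/yr.
Box B: F(B→C) = (104.20 + 71.6) − 47.0 = 128.80 Tg N/yr.
Box C: F(C→D) = (128.80 + 68.0) − 95.1 = 101.70 Tg N/yr.
Box D throughput = its input = 101.70 Tg N/yr; τ = 2.25×10^6 / 101.70 = 22120 yr.

22100 yr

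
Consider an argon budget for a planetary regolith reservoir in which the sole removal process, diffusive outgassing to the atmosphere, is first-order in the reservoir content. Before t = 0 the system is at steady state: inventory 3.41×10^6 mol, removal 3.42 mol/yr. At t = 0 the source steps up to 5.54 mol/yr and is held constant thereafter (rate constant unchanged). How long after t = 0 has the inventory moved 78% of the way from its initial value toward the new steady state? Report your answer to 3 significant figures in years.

τ = M₀/F₀ = 3.41×10^6/3.42 = 997100 yr.
The remaining gap fraction is e^(−t/τ); 78% covered ⇒ e^(−t/τ) = 0.220.
t = −τ ln(0.220) = 997100 × 1.514 = 1.510×10^6 yr.

1.51×10^6 yr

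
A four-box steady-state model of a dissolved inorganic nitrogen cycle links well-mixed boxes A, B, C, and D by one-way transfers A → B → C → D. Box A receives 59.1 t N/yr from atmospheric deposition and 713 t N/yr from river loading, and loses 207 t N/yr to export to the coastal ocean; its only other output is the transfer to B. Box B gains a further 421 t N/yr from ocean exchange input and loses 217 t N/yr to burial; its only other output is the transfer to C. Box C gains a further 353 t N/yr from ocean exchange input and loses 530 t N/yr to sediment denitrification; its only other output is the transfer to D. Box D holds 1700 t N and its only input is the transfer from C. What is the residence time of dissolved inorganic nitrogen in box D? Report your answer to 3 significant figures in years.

2.87 yr

Box A: F(A→B) = (59.1 + 713) − 207 = 565.10 t N/yr.
Box B: F(B→C) = (565.10 + 421) − 217 = 769.10 t N/yr.
Box C: F(C→D) = (769.10 + 353) − 530 = 592.10 t N/yr.
Box D throughput = its input = 592.10 t N/yr; τ = 1700 / 592.10 = 2.871 yr.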